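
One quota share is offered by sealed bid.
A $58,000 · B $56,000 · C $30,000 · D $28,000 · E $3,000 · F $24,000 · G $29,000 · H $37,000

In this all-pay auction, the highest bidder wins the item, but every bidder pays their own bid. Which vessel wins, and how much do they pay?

A pays $58,000

Sorting bids: 58,000 (A) > 56,000 (B) > 37,000 (H) > 30,000 (C) > 29,000 (G) > 28,000 (D) > …
A wins with the top bid; all bids are sunk regardless.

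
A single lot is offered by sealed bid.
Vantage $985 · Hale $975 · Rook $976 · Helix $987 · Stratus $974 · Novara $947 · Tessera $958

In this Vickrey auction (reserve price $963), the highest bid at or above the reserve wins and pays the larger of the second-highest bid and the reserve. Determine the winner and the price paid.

Vickrey auction (reserve price $963): the highest bid at or above the reserve wins and pays the larger of the second-highest bid and the reserve.
Bids in order: 987 (Helix) > 985 (Vantage) > 976 (Rook) > 975 (Hale) > 974 (Stratus) > 958 (Tessera) > …
Helix has the top bid at or above the reserve ($987).
max(second-highest $985, reserve $963) = $985; the reserve does not bind.

Helix pays $985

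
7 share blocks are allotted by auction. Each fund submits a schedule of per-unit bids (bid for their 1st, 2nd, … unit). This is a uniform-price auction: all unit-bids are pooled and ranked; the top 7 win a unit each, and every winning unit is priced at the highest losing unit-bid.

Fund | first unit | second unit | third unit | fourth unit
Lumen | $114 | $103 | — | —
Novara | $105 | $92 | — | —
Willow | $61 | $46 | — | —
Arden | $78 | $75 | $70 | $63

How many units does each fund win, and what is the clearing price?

Arden 3, Lumen 2, Novara 2; clearing price $63

All unit-bids, highest first — top 7: 114 (Lumen-1), 105 (Novara-1), 103 (Lumen-2), 92 (Novara-2), 78 (Arden-1), 75 (Arden-2), 70 (Arden-3)
Highest rejected unit-bid = $63.
Allocation: Arden 3, Lumen 2, Novara 2.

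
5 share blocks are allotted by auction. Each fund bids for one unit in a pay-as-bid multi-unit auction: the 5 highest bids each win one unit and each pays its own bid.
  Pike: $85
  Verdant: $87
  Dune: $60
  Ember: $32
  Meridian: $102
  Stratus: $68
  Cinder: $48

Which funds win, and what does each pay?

Meridian $102, Verdant $87, Pike $85, Stratus $68, Dune $60

Bids ranked high→low: 102 (Meridian), 87 (Verdant), 85 (Pike), 68 (Stratus), 60 (Dune), 48 (Cinder), 32 (Ember)
Winners (5 units): Meridian, Verdant, Pike, Stratus, Dune.
Each winner pays its own bid: Meridian $102, Verdant $87, Pike $85, Stratus $68, Dune $60.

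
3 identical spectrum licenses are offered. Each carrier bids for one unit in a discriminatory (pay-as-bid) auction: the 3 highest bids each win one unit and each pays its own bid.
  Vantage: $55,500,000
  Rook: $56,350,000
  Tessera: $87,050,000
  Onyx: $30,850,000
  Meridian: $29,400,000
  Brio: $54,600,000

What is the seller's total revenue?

Total revenue: $198,900,000

Ordering the bids: 87,050,000 (Tessera), 56,350,000 (Rook), 55,500,000 (Vantage), 54,600,000 (Brio), 30,850,000 (Onyx), …
The 3 highest are Tessera, Rook, Vantage.
Total revenue = 87,050,000 + 56,350,000 + 55,500,000 = $198,900,000.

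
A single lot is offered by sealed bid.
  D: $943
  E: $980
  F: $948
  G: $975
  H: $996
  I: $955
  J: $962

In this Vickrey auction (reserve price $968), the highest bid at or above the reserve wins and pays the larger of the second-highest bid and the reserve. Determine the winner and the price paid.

Vickrey auction (reserve price $968): the highest bid at or above the reserve wins and pays the larger of the second-highest bid and the reserve.
Bids ranked: 996 (H) > 980 (E) > 975 (G) > 962 (J) > 955 (I) > 948 (F) > …
H has the top bid at or above the reserve ($996).
max(second-highest $980, reserve $968) = $980; the reserve does not bind.

H pays $980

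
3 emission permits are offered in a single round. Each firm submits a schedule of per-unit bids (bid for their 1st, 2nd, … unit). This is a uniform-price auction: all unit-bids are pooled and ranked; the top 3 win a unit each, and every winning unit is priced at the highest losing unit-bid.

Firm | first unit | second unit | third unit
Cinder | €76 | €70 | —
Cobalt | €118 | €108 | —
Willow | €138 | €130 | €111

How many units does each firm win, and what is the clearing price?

Cobalt 1, Willow 2; clearing price €111

Pooled unit-bids ranked (top 3): 138 (Willow-1), 130 (Willow-2), 118 (Cobalt-1)
First bid not allocated: €111.
Allocation: Cobalt 1, Willow 2.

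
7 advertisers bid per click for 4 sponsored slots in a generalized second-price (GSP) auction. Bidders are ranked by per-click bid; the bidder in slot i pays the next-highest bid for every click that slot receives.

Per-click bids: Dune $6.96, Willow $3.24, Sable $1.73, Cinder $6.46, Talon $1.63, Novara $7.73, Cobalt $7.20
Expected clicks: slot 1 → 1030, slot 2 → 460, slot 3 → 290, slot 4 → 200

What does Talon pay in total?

Sorting advertisers: $7.73 (Novara) > $7.20 (Cobalt) > $6.96 (Dune) > $6.46 (Cinder) > $3.24 (Willow) > …
Talon ranks below slot 4 → no slot, pays nothing.

Talon pays $0.00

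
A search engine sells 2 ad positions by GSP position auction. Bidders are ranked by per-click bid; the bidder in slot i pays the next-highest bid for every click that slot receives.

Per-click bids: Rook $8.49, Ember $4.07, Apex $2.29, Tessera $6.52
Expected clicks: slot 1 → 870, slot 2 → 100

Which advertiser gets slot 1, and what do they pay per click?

Rook; $6.52 per click

Ranked by bid: $8.49 (Rook) > $6.52 (Tessera) > $4.07 (Ember) > …
Slot 1 goes to the first-ranked bidder, Rook, who pays the next bid down: $6.52/click.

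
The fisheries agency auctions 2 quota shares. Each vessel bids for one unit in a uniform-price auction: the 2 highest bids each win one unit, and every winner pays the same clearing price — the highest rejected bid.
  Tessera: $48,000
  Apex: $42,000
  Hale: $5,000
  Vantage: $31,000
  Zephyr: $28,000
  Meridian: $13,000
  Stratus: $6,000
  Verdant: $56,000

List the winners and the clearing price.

Verdant, Tessera; each pays $42,000

Ordering the bids: 56,000 (Verdant), 48,000 (Tessera), 42,000 (Apex), 31,000 (Vantage), …
Top 2: Verdant, Tessera.
First losing bid is Apex's $42,000, which sets the uniform price.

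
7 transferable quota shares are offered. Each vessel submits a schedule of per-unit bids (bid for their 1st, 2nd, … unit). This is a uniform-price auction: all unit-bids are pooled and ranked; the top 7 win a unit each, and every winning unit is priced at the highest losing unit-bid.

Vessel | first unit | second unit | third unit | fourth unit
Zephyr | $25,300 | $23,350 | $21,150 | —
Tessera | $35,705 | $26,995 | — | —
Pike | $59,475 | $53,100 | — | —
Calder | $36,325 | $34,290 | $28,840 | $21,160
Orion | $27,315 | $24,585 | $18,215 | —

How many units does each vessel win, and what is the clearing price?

Calder 3, Orion 1, Pike 2, Tessera 1; clearing price $26,995

All unit-bids, highest first — top 7: 59,475 (Pike-1), 53,100 (Pike-2), 36,325 (Calder-1), 35,705 (Tessera-1), 34,290 (Calder-2), 28,840 (Calder-3), 27,315 (Orion-1)
The (k+1)-th unit-bid is $26,995.
Allocation: Calder 3, Orion 1, Pike 2, Tessera 1.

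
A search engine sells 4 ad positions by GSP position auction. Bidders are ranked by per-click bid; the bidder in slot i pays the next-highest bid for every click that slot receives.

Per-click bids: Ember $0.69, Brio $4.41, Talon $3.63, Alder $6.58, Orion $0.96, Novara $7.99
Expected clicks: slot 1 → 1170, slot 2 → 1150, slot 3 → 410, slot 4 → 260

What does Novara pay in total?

Novara pays $7698.60

Sorting advertisers: $7.99 (Novara) > $6.58 (Alder) > $4.41 (Brio) > $3.63 (Talon) > $0.96 (Orion) > …
Novara holds slot 1 → pays next bid $6.58 × 1170 clicks = $7698.60.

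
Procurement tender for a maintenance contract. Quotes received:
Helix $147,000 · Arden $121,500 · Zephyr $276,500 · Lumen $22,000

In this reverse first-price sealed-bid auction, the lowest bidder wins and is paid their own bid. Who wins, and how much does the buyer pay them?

Lumen is paid $22,000

Bids in order: 22,000 (Lumen) < 121,500 (Arden) < 147,000 (Helix) < 276,500 (Zephyr)
First-price: Lumen is paid what they bid, $22,000.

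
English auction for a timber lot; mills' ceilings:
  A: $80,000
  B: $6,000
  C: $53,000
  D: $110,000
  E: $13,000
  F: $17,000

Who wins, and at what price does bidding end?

D wins at $80,000

Limits in order: 110,000 (D) > 80,000 (A) > 53,000 (C) > 17,000 (F) > 13,000 (E) > 6,000 (B)
A is the last rival to drop out, at $80,000; D remains and wins at that price.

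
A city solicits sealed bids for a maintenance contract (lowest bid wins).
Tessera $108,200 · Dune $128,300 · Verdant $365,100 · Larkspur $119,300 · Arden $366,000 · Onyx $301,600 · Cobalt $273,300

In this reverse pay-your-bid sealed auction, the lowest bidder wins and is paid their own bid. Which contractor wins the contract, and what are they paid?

Tessera is paid $108,200

Bids in order: 108,200 (Tessera) < 119,300 (Larkspur) < 128,300 (Dune) < 273,300 (Cobalt) < 301,600 (Onyx) < 365,100 (Verdant) < …
Tessera is lowest → is paid own bid, $108,200.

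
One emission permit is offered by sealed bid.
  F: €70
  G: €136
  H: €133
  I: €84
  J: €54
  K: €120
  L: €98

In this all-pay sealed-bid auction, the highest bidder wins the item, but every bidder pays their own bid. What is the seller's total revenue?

All-pay sealed-bid auction: the highest bidder wins the item, but every bidder pays their own bid.
Bids in order: 136 (G) > 133 (H) > 120 (K) > 98 (L) > 84 (I) > 70 (F) > …
Every bidder forfeits their bid regardless of winning.
Revenue = 70 + 136 + 133 + 84 + 54 + 120 + 98 = €695.

Total revenue: €695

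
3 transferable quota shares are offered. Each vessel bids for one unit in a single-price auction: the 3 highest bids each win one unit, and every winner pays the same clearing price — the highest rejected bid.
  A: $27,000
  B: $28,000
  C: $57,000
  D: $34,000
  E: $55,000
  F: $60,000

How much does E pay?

E pays $34,000

Sorting: 60,000 (F), 57,000 (C), 55,000 (E), 34,000 (D), 28,000 (B), …
Top 3: F, C, E.
Highest unsuccessful bid: $34,000 → clearing price.
E wins → pays $34,000.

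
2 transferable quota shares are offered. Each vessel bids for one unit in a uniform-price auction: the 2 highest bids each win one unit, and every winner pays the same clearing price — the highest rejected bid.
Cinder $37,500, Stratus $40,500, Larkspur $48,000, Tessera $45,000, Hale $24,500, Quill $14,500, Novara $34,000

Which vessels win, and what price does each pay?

Ordering the bids: 48,000 (Larkspur), 45,000 (Tessera), 40,500 (Stratus), 37,500 (Cinder), …
Top 2: Larkspur, Tessera.
Clearing price = highest rejected bid = $40,500.

Larkspur, Tessera; each pays $40,500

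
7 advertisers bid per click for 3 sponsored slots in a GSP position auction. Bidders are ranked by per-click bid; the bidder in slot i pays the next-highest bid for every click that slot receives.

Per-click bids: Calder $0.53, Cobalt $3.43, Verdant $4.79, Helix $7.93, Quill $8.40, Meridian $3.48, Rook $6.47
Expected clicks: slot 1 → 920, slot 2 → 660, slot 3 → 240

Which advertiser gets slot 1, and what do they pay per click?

Quill; $7.93 per click

Per-click bids in order: $8.40 (Quill) > $7.93 (Helix) > $6.47 (Rook) > $4.79 (Verdant) > …
Slot 1 goes to the first-ranked bidder, Quill, who pays the next bid down: $7.93/click.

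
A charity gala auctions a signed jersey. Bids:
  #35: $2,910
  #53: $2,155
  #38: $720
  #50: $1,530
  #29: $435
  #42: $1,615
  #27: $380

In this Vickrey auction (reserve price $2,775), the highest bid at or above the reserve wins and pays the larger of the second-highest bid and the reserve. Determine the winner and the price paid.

Vickrey auction (reserve price $2,775): the highest bid at or above the reserve wins and pays the larger of the second-highest bid and the reserve.
Sorting bids: 2,910 (#35) > 2,155 (#53) > 1,615 (#42) > 1,530 (#50) > 720 (#38) > 435 (#29) > …
Highest eligible bid: #35 at $2,910.
Second-highest bid $2,155 is below the reserve $2,775, so the reserve binds → payment $2,775.

#35 pays $2,775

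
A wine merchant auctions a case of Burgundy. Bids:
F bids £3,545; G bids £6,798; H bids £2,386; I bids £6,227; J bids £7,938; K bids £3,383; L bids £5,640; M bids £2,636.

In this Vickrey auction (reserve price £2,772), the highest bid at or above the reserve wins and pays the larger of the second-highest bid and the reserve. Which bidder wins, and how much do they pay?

J pays £6,798

Bids in order: 7,938 (J) > 6,798 (G) > 6,227 (I) > 5,640 (L) > 3,545 (F) > 3,383 (K) > …
J has the top bid at or above the reserve (£7,938).
max(second-highest £6,798, reserve £2,772) = £6,798; the reserve does not bind.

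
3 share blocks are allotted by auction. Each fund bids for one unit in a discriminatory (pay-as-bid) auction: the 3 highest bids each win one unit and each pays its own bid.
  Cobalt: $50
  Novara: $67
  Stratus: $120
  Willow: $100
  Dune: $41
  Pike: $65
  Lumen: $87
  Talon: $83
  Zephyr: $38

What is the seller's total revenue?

Total revenue: $307

Sorting: 120 (Stratus), 100 (Willow), 87 (Lumen), 83 (Talon), 67 (Novara), …
Winners (3 units): Stratus, Willow, Lumen.
Total revenue = 120 + 100 + 87 = $307.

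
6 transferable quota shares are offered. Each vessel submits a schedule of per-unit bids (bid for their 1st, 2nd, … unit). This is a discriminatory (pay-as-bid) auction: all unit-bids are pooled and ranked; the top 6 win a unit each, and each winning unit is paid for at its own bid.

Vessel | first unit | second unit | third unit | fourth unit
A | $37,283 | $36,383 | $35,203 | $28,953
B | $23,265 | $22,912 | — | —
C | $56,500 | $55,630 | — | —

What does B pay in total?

B pays $0

Merging the schedules and taking the best 6: 56,500 (C-1), 55,630 (C-2), 37,283 (A-1), 36,383 (A-2), 35,203 (A-3), 28,953 (A-4)
Next rejected bid: $23,265 (not a price — pay-as-bid).
B wins no units.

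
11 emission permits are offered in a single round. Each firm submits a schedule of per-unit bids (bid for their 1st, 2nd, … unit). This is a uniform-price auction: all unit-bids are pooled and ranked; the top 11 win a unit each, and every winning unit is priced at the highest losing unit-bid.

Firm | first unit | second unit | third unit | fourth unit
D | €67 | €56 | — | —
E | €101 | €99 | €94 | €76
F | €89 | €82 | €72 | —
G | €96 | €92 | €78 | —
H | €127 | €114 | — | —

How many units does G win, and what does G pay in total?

G: 3 units, pays €216

All unit-bids, highest first — top 11: 127 (H-1), 114 (H-2), 101 (E-1), 99 (E-2), 96 (G-1), 94 (E-3), 92 (G-2), 89 (F-1), 82 (F-2), 78 (G-3), 76 (E-4)
Highest rejected unit-bid = €72.
G wins 3 unit(s) at €72 each.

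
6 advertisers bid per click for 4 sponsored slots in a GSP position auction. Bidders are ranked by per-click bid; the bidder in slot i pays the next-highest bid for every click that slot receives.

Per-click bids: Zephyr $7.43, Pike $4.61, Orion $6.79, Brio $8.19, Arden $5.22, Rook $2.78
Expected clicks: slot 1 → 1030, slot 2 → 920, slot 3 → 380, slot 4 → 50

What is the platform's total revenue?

Sorting advertisers: $8.19 (Brio) > $7.43 (Zephyr) > $6.79 (Orion) > $5.22 (Arden) > $4.61 (Pike) > …
Slot 1: Brio pays $7.43 × 1030 = $7652.90
Slot 2: Zephyr pays $6.79 × 920 = $6246.80
Slot 3: Orion pays $5.22 × 380 = $1983.60
Slot 4: Arden pays $4.61 × 50 = $230.50
Total = $16113.80

Total revenue: $16113.80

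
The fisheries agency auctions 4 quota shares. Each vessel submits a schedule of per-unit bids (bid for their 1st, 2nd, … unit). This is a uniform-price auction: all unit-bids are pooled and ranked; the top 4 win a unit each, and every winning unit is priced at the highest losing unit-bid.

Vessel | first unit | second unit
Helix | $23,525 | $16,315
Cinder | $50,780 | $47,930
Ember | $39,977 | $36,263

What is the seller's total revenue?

Pooled unit-bids ranked (top 4): 50,780 (Cinder-1), 47,930 (Cinder-2), 39,977 (Ember-1), 36,263 (Ember-2)
The (k+1)-th unit-bid is $23,525.
Allocation: Cinder 2, Ember 2. Every unit priced at $23,525.
Revenue = 4 × 23,525 = $94,100.

Total revenue: $94,100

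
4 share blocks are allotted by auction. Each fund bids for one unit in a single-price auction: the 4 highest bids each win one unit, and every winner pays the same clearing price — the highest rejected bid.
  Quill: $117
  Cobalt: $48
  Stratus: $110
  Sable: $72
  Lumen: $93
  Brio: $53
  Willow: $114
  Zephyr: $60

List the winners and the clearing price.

Quill, Willow, Stratus, Lumen; each pays $72

Sorting: 117 (Quill), 114 (Willow), 110 (Stratus), 93 (Lumen), 72 (Sable), 60 (Zephyr), …
Winners (4 units): Quill, Willow, Stratus, Lumen.
Highest unsuccessful bid: $72 → clearing price.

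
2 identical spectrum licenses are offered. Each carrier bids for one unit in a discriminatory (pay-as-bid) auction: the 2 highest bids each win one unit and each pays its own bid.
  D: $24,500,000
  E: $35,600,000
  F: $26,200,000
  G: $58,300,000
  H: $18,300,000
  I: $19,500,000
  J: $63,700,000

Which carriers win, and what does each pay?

Bids ranked high→low: 63,700,000 (J), 58,300,000 (G), 35,600,000 (E), 26,200,000 (F), …
Top 2: J, G.
Each winner pays its own bid: J $63,700,000, G $58,300,000.

J $63,700,000, G $58,300,000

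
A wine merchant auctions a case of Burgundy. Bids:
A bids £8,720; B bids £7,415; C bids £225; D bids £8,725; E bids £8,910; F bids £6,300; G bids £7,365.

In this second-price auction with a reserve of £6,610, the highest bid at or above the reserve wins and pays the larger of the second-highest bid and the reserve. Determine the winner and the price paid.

E pays £8,725

Second-price auction with a reserve of £6,610: the highest bid at or above the reserve wins and pays the larger of the second-highest bid and the reserve.
Bids in order: 8,910 (E) > 8,725 (D) > 8,720 (A) > 7,415 (B) > 7,365 (G) > 6,300 (F) > …
Highest eligible bid: E at £8,910.
max(second-highest £8,725, reserve £6,610) = £8,725; the reserve does not bind.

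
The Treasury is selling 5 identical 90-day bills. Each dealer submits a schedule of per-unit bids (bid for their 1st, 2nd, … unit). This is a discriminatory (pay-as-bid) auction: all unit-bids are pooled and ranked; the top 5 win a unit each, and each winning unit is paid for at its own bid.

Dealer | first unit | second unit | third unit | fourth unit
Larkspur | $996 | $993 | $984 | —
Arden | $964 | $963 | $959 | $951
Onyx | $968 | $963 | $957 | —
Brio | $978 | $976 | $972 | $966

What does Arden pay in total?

Arden pays $0

All unit-bids, highest first — top 5: 996 (Larkspur-1), 993 (Larkspur-2), 984 (Larkspur-3), 978 (Brio-1), 976 (Brio-2)
Next rejected bid: $972 (not a price — pay-as-bid).
Arden wins no units.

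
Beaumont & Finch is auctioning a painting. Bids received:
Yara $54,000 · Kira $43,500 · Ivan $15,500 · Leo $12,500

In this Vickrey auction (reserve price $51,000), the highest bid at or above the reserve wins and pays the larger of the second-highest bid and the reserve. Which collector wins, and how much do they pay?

Sorting bids: 54,000 (Yara) > 43,500 (Kira) > 15,500 (Ivan) > 12,500 (Leo)
Yara has the top bid at or above the reserve ($54,000).
max(second-highest $43,500, reserve $51,000) = $51,000.

Yara pays $51,000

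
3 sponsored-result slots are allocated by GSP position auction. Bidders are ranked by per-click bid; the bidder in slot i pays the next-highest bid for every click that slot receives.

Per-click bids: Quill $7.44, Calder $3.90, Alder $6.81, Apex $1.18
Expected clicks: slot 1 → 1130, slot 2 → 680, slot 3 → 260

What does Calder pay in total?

Per-click bids in order: $7.44 (Quill) > $6.81 (Alder) > $3.90 (Calder) > $1.18 (Apex)
Calder holds slot 3 → pays next bid $1.18 × 260 clicks = $306.80.

Calder pays $306.80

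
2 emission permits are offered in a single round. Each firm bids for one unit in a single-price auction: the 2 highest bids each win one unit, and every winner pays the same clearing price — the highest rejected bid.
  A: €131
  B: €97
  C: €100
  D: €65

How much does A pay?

A pays €97

Bids ranked high→low: 131 (A), 100 (C), 97 (B), 65 (D)
Top 2: A, C.
Clearing price = highest rejected bid = €97.
A wins → pays €97.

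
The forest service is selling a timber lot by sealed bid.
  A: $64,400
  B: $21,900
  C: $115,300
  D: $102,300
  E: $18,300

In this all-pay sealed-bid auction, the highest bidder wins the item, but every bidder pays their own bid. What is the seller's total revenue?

Bids in order: 115,300 (C) > 102,300 (D) > 64,400 (A) > 21,900 (B) > 18,300 (E)
C wins with the top bid; all bids are sunk regardless.
Every bidder forfeits their bid regardless of winning.
Revenue = 64,400 + 21,900 + 115,300 + 102,300 + 18,300 = $322,200.

Total revenue: $322,200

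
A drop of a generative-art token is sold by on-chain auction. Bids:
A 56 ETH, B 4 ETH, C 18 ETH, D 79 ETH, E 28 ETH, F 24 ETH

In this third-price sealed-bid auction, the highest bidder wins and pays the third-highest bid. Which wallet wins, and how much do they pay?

D pays 28 ETH

Rule: the highest bidder wins and pays the third-highest bid.
Bids in order: 79 (D) > 56 (A) > 28 (E) > 24 (F) > 18 (C) > 4 (B)
D is highest; pays the third-highest bid, 28 ETH.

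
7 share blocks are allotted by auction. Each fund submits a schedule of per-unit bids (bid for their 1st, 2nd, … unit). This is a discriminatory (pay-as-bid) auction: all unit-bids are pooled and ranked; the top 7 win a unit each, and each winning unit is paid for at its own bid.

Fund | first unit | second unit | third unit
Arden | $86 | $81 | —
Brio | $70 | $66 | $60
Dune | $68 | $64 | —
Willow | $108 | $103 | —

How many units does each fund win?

Arden 2, Brio 2, Dune 1, Willow 2

Merging the schedules and taking the best 7: 108 (Willow-1), 103 (Willow-2), 86 (Arden-1), 81 (Arden-2), 70 (Brio-1), 68 (Dune-1), 66 (Brio-2)
Next rejected bid: $64 (not a price — pay-as-bid).
Allocation: Arden 2, Brio 2, Dune 1, Willow 2.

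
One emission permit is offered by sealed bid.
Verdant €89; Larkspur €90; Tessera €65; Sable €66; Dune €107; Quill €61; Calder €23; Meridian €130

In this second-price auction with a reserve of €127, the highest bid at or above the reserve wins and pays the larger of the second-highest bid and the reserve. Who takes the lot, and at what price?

Meridian pays €127

Sorting bids: 130 (Meridian) > 107 (Dune) > 90 (Larkspur) > 89 (Verdant) > 66 (Sable) > 65 (Tessera) > …
Highest eligible bid: Meridian at €130.
Second-highest bid €107 is below the reserve €127, so the reserve binds → payment €127.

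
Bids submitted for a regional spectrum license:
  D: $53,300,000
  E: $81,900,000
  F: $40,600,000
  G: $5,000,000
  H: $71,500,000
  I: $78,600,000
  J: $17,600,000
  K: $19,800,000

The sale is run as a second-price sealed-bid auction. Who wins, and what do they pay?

Rule: the highest bidder wins and pays the second-highest bid.
Sorting bids: 81,900,000 (E) > 78,600,000 (I) > 71,500,000 (H) > 53,300,000 (D) > 40,600,000 (F) > 19,800,000 (K) > …
E wins with the highest bid; price is set by the runner-up at $78,600,000.

E pays $78,600,000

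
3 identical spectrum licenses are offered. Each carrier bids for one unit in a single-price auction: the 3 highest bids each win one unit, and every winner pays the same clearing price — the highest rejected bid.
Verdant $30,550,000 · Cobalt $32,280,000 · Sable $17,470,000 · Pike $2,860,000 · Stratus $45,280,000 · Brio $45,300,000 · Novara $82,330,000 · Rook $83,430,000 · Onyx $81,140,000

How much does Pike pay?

Ordering the bids: 83,430,000 (Rook), 82,330,000 (Novara), 81,140,000 (Onyx), 45,300,000 (Brio), 45,280,000 (Stratus), …
Top 3: Rook, Novara, Onyx.
First losing bid is Brio's $45,300,000, which sets the uniform price.
Pike does not win → pays $0.

Pike pays $0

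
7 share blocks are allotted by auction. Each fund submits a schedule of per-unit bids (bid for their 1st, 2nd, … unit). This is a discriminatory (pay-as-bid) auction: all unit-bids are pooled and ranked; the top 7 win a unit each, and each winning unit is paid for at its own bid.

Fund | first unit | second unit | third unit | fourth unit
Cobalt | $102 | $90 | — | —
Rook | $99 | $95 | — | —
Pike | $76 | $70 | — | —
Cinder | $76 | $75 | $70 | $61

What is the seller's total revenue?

Total revenue: $613

All unit-bids, highest first — top 7: 102 (Cobalt-1), 99 (Rook-1), 95 (Rook-2), 90 (Cobalt-2), 76 (Pike-1), 76 (Cinder-1), 75 (Cinder-2)
Next rejected bid: $70 (not a price — pay-as-bid).
Each winning unit pays its own bid.
Revenue = 102 + 99 + 95 + 90 + 76 + 76 + 75 = $613.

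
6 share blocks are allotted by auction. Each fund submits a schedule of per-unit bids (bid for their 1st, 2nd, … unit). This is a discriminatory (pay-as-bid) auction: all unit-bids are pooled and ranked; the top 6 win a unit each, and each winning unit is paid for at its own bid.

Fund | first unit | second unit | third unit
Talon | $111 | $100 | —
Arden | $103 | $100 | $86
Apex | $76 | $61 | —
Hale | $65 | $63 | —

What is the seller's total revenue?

All unit-bids, highest first — top 6: 111 (Talon-1), 103 (Arden-1), 100 (Talon-2), 100 (Arden-2), 86 (Arden-3), 76 (Apex-1)
Next rejected bid: $65 (not a price — pay-as-bid).
Each winning unit pays its own bid.
Revenue = 111 + 103 + 100 + 100 + 86 + 76 = $576.

Total revenue: $576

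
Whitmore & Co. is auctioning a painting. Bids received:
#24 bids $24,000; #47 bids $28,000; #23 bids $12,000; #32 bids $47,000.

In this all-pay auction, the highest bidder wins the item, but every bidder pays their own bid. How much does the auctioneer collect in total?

All-pay auction: the highest bidder wins the item, but every bidder pays their own bid.
Bids ranked: 47,000 (#32) > 28,000 (#47) > 24,000 (#24) > 12,000 (#23)
Every bidder forfeits their bid regardless of winning.
Revenue = 24,000 + 28,000 + 12,000 + 47,000 = $111,000.

Total revenue: $111,000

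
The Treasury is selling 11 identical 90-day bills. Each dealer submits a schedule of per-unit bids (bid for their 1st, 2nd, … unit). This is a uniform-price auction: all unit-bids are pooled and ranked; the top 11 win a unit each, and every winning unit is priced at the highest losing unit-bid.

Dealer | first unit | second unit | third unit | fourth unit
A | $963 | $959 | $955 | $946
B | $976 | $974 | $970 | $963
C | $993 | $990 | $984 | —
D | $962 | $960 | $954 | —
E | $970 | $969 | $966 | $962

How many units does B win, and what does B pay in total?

B: 4 units, pays $3,848

Pooled unit-bids ranked (top 11): 993 (C-1), 990 (C-2), 984 (C-3), 976 (B-1), 974 (B-2), 970 (B-3), 970 (E-1), 969 (E-2), 966 (E-3), 963 (A-1), 963 (B-4)
The (k+1)-th unit-bid is $962.
B wins 4 unit(s) at $962 each.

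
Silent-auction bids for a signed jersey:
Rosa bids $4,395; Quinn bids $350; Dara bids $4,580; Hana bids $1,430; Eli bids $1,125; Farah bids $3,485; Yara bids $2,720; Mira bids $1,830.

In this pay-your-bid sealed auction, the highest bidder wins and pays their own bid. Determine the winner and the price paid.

Rule: the highest bidder wins and pays their own bid.
Bids in order: 4,580 (Dara) > 4,395 (Rosa) > 3,485 (Farah) > 2,720 (Yara) > 1,830 (Mira) > 1,430 (Hana) > …
First-price: Dara pays what they bid, $4,580.

Dara pays $4,580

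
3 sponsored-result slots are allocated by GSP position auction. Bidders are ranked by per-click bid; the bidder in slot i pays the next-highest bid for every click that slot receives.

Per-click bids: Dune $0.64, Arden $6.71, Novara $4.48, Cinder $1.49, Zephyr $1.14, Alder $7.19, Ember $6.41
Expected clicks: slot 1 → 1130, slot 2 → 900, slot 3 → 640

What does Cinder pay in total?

Ranked by bid: $7.19 (Alder) > $6.71 (Arden) > $6.41 (Ember) > $4.48 (Novara) > …
Cinder ranks below slot 3 → no slot, pays nothing.

Cinder pays $0.00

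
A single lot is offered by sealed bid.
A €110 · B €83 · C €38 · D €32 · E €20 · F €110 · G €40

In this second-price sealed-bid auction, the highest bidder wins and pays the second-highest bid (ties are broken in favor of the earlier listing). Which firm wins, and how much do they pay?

A pays €110

Second-price sealed-bid auction: the highest bidder wins and pays the second-highest bid.
Sorting bids: 110 (A) > 110 (F) > 83 (B) > 40 (G) > 38 (C) > 32 (D) > …
Tie at €110 → A wins by tie-break.
Second-price: A pays F's bid of €110.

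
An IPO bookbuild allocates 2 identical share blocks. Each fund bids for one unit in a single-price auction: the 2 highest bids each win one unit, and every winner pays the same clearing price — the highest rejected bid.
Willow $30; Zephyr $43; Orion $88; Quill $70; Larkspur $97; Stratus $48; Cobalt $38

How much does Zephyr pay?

Bids ranked high→low: 97 (Larkspur), 88 (Orion), 70 (Quill), 48 (Stratus), …
Top 2: Larkspur, Orion.
Clearing price = highest rejected bid = $70.
Zephyr does not win → pays $0.

Zephyr pays $0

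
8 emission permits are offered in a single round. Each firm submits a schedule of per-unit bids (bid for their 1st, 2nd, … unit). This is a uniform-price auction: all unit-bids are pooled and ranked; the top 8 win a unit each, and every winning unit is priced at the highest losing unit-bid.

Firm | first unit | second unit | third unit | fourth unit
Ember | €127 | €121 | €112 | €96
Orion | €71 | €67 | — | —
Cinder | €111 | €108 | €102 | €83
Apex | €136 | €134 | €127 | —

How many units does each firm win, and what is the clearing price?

Apex 3, Cinder 2, Ember 3; clearing price €102

Merging the schedules and taking the best 8: 136 (Apex-1), 134 (Apex-2), 127 (Ember-1), 127 (Apex-3), 121 (Ember-2), 112 (Ember-3), 111 (Cinder-1), 108 (Cinder-2)
Highest rejected unit-bid = €102.
Allocation: Apex 3, Cinder 2, Ember 3.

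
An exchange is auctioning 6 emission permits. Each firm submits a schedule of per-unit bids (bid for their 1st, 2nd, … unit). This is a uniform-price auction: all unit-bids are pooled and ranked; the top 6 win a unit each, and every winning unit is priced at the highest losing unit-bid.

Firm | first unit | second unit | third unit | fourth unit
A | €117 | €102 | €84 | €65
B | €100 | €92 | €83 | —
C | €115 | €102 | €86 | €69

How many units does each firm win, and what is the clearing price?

Pooled unit-bids ranked (top 6): 117 (A-1), 115 (C-1), 102 (A-2), 102 (C-2), 100 (B-1), 92 (B-2)
Highest rejected unit-bid = €86.
Allocation: A 2, B 2, C 2.

A 2, B 2, C 2; clearing price €86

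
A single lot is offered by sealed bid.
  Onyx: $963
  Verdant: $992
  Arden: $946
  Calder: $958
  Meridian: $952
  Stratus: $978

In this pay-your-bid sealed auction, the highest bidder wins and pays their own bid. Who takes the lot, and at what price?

Bids ranked: 992 (Verdant) > 978 (Stratus) > 963 (Onyx) > 958 (Calder) > 952 (Meridian) > 946 (Arden)
Verdant has the highest bid and pays exactly that: $992.

Verdant pays $992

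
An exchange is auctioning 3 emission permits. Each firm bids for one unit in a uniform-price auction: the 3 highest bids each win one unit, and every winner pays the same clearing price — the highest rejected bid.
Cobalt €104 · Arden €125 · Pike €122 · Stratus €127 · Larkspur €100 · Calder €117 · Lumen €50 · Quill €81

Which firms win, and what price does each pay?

Bids ranked high→low: 127 (Stratus), 125 (Arden), 122 (Pike), 117 (Calder), 104 (Cobalt), …
Top 3: Stratus, Arden, Pike.
Clearing price = highest rejected bid = €117.

Stratus, Arden, Pike; each pays €117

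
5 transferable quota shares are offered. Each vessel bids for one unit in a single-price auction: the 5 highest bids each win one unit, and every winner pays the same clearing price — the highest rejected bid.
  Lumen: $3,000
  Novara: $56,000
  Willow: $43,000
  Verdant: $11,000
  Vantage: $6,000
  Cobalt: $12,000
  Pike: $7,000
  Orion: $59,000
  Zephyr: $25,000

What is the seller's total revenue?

Ordering the bids: 59,000 (Orion), 56,000 (Novara), 43,000 (Willow), 25,000 (Zephyr), 12,000 (Cobalt), 11,000 (Verdant), 7,000 (Pike), …
Winners (5 units): Orion, Novara, Willow, Zephyr, Cobalt.
Clearing price = highest rejected bid = $11,000.
Total revenue = 5 × $11,000 = $55,000.

Total revenue: $55,000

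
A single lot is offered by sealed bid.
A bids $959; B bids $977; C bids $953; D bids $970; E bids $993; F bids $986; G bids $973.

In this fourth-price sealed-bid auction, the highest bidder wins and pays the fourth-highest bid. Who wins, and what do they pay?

E pays $973

Bids ranked: 993 (E) > 986 (F) > 977 (B) > 973 (G) > 970 (D) > 959 (A) > …
E wins; payment is bid #4 in the ranking = $973.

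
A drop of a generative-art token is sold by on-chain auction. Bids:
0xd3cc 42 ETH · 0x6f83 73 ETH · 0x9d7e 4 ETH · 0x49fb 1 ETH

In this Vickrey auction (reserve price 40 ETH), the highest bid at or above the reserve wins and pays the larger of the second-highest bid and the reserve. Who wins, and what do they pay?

0x6f83 pays 42 ETH

Sorting bids: 73 (0x6f83) > 42 (0xd3cc) > 4 (0x9d7e) > 1 (0x49fb)
0x6f83 has the top bid at or above the reserve (73 ETH).
Second-highest bid 42 ETH exceeds the reserve 40 ETH → payment 42 ETH.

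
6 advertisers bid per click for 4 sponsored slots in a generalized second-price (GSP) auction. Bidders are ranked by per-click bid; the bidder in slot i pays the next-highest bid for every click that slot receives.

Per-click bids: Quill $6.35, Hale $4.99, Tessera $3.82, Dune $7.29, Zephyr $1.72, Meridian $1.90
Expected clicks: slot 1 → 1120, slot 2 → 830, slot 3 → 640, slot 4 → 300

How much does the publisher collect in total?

Total revenue: $14268.50

Ranked by bid: $7.29 (Dune) > $6.35 (Quill) > $4.99 (Hale) > $3.82 (Tessera) > $1.90 (Meridian) > …
Slot 1: Dune pays $6.35 × 1120 = $7112.00
Slot 2: Quill pays $4.99 × 830 = $4141.70
Slot 3: Hale pays $3.82 × 640 = $2444.80
Slot 4: Tessera pays $1.90 × 300 = $570.00
Total = $14268.50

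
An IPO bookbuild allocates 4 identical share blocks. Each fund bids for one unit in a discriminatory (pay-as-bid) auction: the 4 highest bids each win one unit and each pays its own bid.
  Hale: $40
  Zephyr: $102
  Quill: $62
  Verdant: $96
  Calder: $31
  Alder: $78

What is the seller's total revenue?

Ordering the bids: 102 (Zephyr), 96 (Verdant), 78 (Alder), 62 (Quill), 40 (Hale), 31 (Calder)
Top 4: Zephyr, Verdant, Alder, Quill.
Total revenue = 102 + 96 + 78 + 62 = $338.

Total revenue: $338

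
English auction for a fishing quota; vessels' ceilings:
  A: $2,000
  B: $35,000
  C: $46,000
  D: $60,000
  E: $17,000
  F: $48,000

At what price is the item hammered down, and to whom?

D wins at $48,000

Sorting limits: 60,000 (D) > 48,000 (F) > 46,000 (C) > 35,000 (B) > 17,000 (E) > 2,000 (A)
Once the price passes $48,000, only D is left; the hammer falls at F's limit of $48,000.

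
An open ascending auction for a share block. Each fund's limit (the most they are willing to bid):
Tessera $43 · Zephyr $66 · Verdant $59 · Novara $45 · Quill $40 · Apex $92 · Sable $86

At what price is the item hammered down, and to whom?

Limits ranked: 92 (Apex) > 86 (Sable) > 66 (Zephyr) > 59 (Verdant) > 45 (Novara) > 43 (Tessera) > …
Bidding ends when Sable exits at $86; Apex takes it.

Apex wins at $86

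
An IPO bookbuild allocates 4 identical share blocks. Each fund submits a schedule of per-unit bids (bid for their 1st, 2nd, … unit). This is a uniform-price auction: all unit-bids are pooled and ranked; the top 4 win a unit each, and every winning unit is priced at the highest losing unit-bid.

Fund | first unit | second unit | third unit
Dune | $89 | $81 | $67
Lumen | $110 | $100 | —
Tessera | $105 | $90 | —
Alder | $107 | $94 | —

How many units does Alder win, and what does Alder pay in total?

All unit-bids, highest first — top 4: 110 (Lumen-1), 107 (Alder-1), 105 (Tessera-1), 100 (Lumen-2)
Highest rejected unit-bid = $94.
Alder wins 1 unit(s) at $94 each.

Alder: 1 unit, pays $94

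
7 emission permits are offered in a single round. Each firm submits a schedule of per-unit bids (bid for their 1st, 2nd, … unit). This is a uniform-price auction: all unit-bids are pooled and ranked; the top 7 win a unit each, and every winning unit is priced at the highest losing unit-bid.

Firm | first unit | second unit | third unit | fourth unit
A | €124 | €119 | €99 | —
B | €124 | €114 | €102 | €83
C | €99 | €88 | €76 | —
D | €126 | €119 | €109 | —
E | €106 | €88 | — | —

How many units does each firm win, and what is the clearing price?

A 2, B 2, D 3; clearing price €106

Merging the schedules and taking the best 7: 126 (D-1), 124 (A-1), 124 (B-1), 119 (A-2), 119 (D-2), 114 (B-2), 109 (D-3)
Highest rejected unit-bid = €106.
Allocation: A 2, B 2, D 3.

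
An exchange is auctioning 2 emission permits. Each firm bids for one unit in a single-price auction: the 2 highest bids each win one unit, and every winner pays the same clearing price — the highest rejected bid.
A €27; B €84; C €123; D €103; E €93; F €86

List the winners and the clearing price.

C, D; each pays €93

Bids ranked high→low: 123 (C), 103 (D), 93 (E), 86 (F), …
Winners (2 units): C, D.
First losing bid is E's €93, which sets the uniform price.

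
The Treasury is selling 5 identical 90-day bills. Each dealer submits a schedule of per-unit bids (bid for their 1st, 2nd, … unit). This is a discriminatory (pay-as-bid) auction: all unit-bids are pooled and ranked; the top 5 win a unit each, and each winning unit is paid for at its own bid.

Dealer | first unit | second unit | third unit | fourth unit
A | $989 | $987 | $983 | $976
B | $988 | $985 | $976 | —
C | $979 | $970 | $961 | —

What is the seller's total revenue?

All unit-bids, highest first — top 5: 989 (A-1), 988 (B-1), 987 (A-2), 985 (B-2), 983 (A-3)
Next rejected bid: $979 (not a price — pay-as-bid).
Each winning unit pays its own bid.
Revenue = 989 + 988 + 987 + 985 + 983 = $4,932.

Total revenue: $4,932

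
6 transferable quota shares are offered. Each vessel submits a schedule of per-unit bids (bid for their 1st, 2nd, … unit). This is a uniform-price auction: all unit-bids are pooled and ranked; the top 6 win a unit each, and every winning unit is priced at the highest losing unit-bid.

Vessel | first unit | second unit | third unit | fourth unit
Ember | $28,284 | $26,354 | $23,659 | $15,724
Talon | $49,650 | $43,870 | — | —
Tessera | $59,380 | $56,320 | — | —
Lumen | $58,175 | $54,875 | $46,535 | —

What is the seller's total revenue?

Merging the schedules and taking the best 6: 59,380 (Tessera-1), 58,175 (Lumen-1), 56,320 (Tessera-2), 54,875 (Lumen-2), 49,650 (Talon-1), 46,535 (Lumen-3)
Highest rejected unit-bid = $43,870.
Allocation: Lumen 3, Talon 1, Tessera 2. Every unit priced at $43,870.
Revenue = 6 × 43,870 = $263,220.

Total revenue: $263,220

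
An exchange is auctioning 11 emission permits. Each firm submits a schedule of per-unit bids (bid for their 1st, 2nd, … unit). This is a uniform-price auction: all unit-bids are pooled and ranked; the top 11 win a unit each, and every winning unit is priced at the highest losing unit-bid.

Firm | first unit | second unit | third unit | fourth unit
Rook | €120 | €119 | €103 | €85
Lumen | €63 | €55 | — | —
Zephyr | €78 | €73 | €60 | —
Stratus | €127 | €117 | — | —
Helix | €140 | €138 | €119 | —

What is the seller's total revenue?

Merging the schedules and taking the best 11: 140 (Helix-1), 138 (Helix-2), 127 (Stratus-1), 120 (Rook-1), 119 (Rook-2), 119 (Helix-3), 117 (Stratus-2), 103 (Rook-3), 85 (Rook-4), 78 (Zephyr-1), 73 (Zephyr-2)
The (k+1)-th unit-bid is €63.
Allocation: Helix 3, Rook 4, Stratus 2, Zephyr 2. Every unit priced at €63.
Revenue = 11 × 63 = €693.

Total revenue: €693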